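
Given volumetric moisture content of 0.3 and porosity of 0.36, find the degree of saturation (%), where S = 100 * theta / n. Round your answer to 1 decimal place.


Step 1: S = 100 * theta_v / n
Step 2: S = 100 * 0.3 / 0.36
Step 3: S = 83.3%

83.3


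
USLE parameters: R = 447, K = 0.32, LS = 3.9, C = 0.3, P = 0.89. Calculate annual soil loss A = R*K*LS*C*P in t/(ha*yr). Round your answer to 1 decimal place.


Step 1: A = R * K * LS * C * P
Step 2: R * K = 447 * 0.32 = 143.04
Step 3: (R*K) * LS = 143.04 * 3.9 = 557.856
Step 4: * C * P = 557.856 * 0.3 * 0.89 = 148.9
Step 5: A = 148.9 t/(ha*yr)

148.9


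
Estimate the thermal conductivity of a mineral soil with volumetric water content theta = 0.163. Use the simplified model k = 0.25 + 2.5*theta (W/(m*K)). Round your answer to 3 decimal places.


Step 1: k = 0.25 + 2.5 * theta
Step 2: k = 0.25 + 2.5 * 0.163
Step 3: k = 0.25 + 0.408
Step 4: k = 0.658 W/(m*K)

0.658


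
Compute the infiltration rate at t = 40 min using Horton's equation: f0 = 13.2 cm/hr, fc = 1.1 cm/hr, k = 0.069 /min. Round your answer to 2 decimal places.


Step 1: f = fc + (f0 - fc) * exp(-k * t)
Step 2: exp(-0.069 * 40) = 0.063292
Step 3: f = 1.1 + (13.2 - 1.1) * 0.063292
Step 4: f = 1.1 + 12.1 * 0.063292
Step 5: f = 1.87 cm/hr

1.87


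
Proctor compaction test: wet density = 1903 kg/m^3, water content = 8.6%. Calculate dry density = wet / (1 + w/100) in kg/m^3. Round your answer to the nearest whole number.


Step 1: Dry density = wet density / (1 + w/100)
Step 2: Dry density = 1903 / (1 + 8.6/100)
Step 3: Dry density = 1903 / 1.086
Step 4: Dry density = 1752 kg/m^3

1752


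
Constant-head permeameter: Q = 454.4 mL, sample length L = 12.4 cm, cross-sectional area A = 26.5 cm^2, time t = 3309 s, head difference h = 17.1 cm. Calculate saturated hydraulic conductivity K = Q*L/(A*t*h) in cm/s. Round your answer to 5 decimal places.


Step 1: K = Q * L / (A * t * h)
Step 2: Numerator = 454.4 * 12.4 = 5634.56
Step 3: Denominator = 26.5 * 3309 * 17.1 = 1499473.35
Step 4: K = 5634.56 / 1499473.35 = 0.00376 cm/s

0.00376


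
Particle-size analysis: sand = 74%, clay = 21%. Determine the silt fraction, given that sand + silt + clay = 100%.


Step 1: sand + silt + clay = 100%
Step 2: silt = 100 - sand - clay
Step 3: silt = 100 - 74 - 21
Step 4: silt = 5%

5


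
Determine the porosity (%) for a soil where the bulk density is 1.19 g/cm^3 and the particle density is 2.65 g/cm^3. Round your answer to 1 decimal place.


Step 1: Formula: n = 100 * (1 - BD / PD)
Step 2: n = 100 * (1 - 1.19 / 2.65)
Step 3: n = 100 * (1 - 0.44906)
Step 4: n = 55.1%

55.1


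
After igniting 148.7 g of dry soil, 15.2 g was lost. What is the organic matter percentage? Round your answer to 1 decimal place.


Step 1: OM% = 100 * LOI / sample mass
Step 2: OM = 100 * 15.2 / 148.7
Step 3: OM = 10.2%

10.2


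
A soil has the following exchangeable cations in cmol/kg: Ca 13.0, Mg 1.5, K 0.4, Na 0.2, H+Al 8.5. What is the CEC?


Step 1: CEC = Ca + Mg + K + Na + (H+Al)
Step 2: CEC = 13.0 + 1.5 + 0.4 + 0.2 + 8.5
Step 3: CEC = 23.6 cmol/kg

23.6


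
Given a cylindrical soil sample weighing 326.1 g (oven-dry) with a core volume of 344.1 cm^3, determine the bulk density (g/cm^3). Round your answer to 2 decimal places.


Step 1: Identify the formula: BD = dry mass / volume
Step 2: Substitute values: BD = 326.1 / 344.1
Step 3: BD = 0.95 g/cm^3

0.95


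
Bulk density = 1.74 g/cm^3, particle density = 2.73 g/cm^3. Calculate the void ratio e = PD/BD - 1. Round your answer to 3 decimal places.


Step 1: e = PD / BD - 1
Step 2: e = 2.73 / 1.74 - 1
Step 3: e = 1.56897 - 1
Step 4: e = 0.569

0.569


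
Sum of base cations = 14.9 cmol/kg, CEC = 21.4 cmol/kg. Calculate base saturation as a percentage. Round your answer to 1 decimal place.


Step 1: BS = 100 * (sum of bases) / CEC
Step 2: BS = 100 * 14.9 / 21.4
Step 3: BS = 69.6%

69.6


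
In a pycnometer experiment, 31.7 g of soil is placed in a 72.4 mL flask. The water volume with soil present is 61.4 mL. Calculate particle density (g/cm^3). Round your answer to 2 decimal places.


Step 1: Volume of solids = flask volume - water volume with soil
Step 2: V_solids = 72.4 - 61.4 = 11.0 mL
Step 3: Particle density = mass / V_solids = 31.7 / 11.0 = 2.88 g/cm^3

2.88


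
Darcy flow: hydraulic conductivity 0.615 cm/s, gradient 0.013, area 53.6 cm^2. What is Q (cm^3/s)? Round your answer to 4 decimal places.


Step 1: Apply Darcy's law: Q = K * i * A
Step 2: Q = 0.615 * 0.013 * 53.6
Step 3: Q = 0.4285 cm^3/s

0.4285


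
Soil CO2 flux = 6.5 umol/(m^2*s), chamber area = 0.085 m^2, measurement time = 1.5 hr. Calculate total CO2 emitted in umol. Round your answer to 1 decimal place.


Step 1: Convert time to seconds: 1.5 hr * 3600 = 5400.0 s
Step 2: Total = flux * area * time_s
Step 3: Total = 6.5 * 0.085 * 5400.0
Step 4: Total = 2983.5 umol

2983.5


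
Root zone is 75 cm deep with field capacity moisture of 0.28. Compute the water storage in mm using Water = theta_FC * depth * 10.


Step 1: Water (mm) = theta_FC * depth (cm) * 10
Step 2: Water = 0.28 * 75 * 10
Step 3: Water = 210.0 mm

210.0


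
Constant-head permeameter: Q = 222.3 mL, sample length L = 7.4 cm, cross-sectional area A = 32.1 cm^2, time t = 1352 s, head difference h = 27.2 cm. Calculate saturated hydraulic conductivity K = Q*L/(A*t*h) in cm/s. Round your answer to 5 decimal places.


Step 1: K = Q * L / (A * t * h)
Step 2: Numerator = 222.3 * 7.4 = 1645.02
Step 3: Denominator = 32.1 * 1352 * 27.2 = 1180458.24
Step 4: K = 1645.02 / 1180458.24 = 0.00139 cm/s

0.00139


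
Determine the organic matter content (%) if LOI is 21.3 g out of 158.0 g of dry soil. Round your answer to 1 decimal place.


Step 1: OM% = 100 * LOI / sample mass
Step 2: OM = 100 * 21.3 / 158.0
Step 3: OM = 13.5%

13.5


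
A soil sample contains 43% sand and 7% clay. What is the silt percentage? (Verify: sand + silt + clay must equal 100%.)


Step 1: sand + silt + clay = 100%
Step 2: silt = 100 - sand - clay
Step 3: silt = 100 - 43 - 7
Step 4: silt = 50%

50


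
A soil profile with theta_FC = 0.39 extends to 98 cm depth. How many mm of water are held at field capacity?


Step 1: Water (mm) = theta_FC * depth (cm) * 10
Step 2: Water = 0.39 * 98 * 10
Step 3: Water = 382.2 mm

382.2


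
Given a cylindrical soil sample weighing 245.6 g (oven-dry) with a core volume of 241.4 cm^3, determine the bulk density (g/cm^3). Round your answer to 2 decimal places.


Step 1: Identify the formula: BD = dry mass / volume
Step 2: Substitute values: BD = 245.6 / 241.4
Step 3: BD = 1.02 g/cm^3

1.02


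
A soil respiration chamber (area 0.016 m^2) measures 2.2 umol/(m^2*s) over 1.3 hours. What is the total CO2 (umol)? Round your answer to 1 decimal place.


Step 1: Convert time to seconds: 1.3 hr * 3600 = 4680.0 s
Step 2: Total = flux * area * time_s
Step 3: Total = 2.2 * 0.016 * 4680.0
Step 4: Total = 164.7 umol

164.7


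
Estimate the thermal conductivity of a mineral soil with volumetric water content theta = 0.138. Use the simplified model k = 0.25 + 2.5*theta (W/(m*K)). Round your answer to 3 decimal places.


Step 1: k = 0.25 + 2.5 * theta
Step 2: k = 0.25 + 2.5 * 0.138
Step 3: k = 0.25 + 0.345
Step 4: k = 0.595 W/(m*K)

0.595


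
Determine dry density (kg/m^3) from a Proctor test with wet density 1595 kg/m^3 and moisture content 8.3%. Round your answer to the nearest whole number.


Step 1: Dry density = wet density / (1 + w/100)
Step 2: Dry density = 1595 / (1 + 8.3/100)
Step 3: Dry density = 1595 / 1.083
Step 4: Dry density = 1473 kg/m^3

1473


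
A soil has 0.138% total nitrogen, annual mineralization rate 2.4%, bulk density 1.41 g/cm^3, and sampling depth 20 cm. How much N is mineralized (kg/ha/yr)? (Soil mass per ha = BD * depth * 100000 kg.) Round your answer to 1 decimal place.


Step 1: Soil mass per ha = BD * depth * 100000 = 1.41 * 20 * 100000 = 2820000 kg
Step 2: Total N pool = soil mass * N%/100 = 2820000 * 0.138/100 = 3891.6 kg/ha
Step 3: N mineralized = N pool * rate%/100 = 3891.6 * 2.4/100 = 93.4 kg/ha/yr

93.4


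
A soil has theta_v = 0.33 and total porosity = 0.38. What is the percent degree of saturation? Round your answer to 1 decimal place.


Step 1: S = 100 * theta_v / n
Step 2: S = 100 * 0.33 / 0.38
Step 3: S = 86.8%

86.8


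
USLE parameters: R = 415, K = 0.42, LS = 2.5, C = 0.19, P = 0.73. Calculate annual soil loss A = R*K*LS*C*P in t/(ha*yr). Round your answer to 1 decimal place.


Step 1: A = R * K * LS * C * P
Step 2: R * K = 415 * 0.42 = 174.3
Step 3: (R*K) * LS = 174.3 * 2.5 = 435.75
Step 4: * C * P = 435.75 * 0.19 * 0.73 = 60.4
Step 5: A = 60.4 t/(ha*yr)

60.4


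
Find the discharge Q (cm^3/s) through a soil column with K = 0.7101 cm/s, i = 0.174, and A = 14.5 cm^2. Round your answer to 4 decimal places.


Step 1: Apply Darcy's law: Q = K * i * A
Step 2: Q = 0.7101 * 0.174 * 14.5
Step 3: Q = 1.7916 cm^3/s

1.7916


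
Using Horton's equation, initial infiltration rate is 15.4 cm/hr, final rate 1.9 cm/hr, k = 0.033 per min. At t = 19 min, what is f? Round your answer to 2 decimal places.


Step 1: f = fc + (f0 - fc) * exp(-k * t)
Step 2: exp(-0.033 * 19) = 0.534192
Step 3: f = 1.9 + (15.4 - 1.9) * 0.534192
Step 4: f = 1.9 + 13.5 * 0.534192
Step 5: f = 9.11 cm/hr

9.11


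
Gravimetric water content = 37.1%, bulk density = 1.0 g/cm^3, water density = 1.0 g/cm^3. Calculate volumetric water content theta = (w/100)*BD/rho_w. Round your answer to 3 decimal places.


Step 1: theta = (w / 100) * BD / rho_w
Step 2: theta = (37.1 / 100) * 1.0 / 1.0
Step 3: theta = 0.371 * 1.0
Step 4: theta = 0.371

0.371


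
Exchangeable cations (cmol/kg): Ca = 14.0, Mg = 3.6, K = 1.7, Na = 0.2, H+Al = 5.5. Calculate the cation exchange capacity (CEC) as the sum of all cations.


Step 1: CEC = Ca + Mg + K + Na + (H+Al)
Step 2: CEC = 14.0 + 3.6 + 1.7 + 0.2 + 5.5
Step 3: CEC = 25.0 cmol/kg

25.0


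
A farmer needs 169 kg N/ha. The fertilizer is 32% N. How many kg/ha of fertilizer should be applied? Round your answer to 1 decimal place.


Step 1: Fertilizer rate = target N / (N content / 100)
Step 2: Rate = 169 / (32 / 100)
Step 3: Rate = 169 / 0.32
Step 4: Rate = 528.1 kg/ha

528.1


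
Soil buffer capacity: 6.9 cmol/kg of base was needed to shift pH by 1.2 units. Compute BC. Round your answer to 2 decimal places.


Step 1: BC = change in base / change in pH
Step 2: BC = 6.9 / 1.2
Step 3: BC = 5.75 cmol/(kg*pH unit)

5.75


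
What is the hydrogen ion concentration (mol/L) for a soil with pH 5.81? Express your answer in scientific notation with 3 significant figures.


Step 1: [H+] = 10^(-pH)
Step 2: [H+] = 10^(-5.81)
Step 3: [H+] = 1.55e-06 mol/L

1.55e-06


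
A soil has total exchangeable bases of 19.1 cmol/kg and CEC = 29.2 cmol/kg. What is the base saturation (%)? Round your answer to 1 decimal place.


Step 1: BS = 100 * (sum of bases) / CEC
Step 2: BS = 100 * 19.1 / 29.2
Step 3: BS = 65.4%

65.4


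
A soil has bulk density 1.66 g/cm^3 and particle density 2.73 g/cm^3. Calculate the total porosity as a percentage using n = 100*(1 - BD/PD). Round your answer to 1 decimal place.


Step 1: Formula: n = 100 * (1 - BD / PD)
Step 2: n = 100 * (1 - 1.66 / 2.73)
Step 3: n = 100 * (1 - 0.60806)
Step 4: n = 39.2%

39.2


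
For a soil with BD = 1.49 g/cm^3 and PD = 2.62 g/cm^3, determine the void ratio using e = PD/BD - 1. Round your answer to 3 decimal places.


Step 1: e = PD / BD - 1
Step 2: e = 2.62 / 1.49 - 1
Step 3: e = 1.75839 - 1
Step 4: e = 0.758

0.758


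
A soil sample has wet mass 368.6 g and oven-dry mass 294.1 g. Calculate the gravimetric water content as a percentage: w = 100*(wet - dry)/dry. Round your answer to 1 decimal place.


Step 1: Water mass = wet - dry = 368.6 - 294.1 = 74.5 g
Step 2: w = 100 * water mass / dry mass
Step 3: w = 100 * 74.5 / 294.1 = 25.3%

25.3


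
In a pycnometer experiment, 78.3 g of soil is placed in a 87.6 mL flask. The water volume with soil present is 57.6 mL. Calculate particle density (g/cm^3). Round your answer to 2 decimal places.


Step 1: Volume of solids = flask volume - water volume with soil
Step 2: V_solids = 87.6 - 57.6 = 30.0 mL
Step 3: Particle density = mass / V_solids = 78.3 / 30.0 = 2.61 g/cm^3

2.61


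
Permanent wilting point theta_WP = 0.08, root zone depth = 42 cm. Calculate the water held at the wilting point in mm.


Step 1: Water (mm) = theta_WP * depth * 10
Step 2: Water = 0.08 * 42 * 10
Step 3: Water = 33.6 mm

33.6


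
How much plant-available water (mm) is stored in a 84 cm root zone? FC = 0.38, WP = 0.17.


Step 1: Available water = (FC - WP) * depth * 10
Step 2: AW = (0.38 - 0.17) * 84 * 10
Step 3: AW = 0.21 * 84 * 10
Step 4: AW = 176.4 mm

176.4


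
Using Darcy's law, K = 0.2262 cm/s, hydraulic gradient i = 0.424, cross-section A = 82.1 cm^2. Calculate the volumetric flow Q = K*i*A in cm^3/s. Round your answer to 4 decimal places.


Step 1: Apply Darcy's law: Q = K * i * A
Step 2: Q = 0.2262 * 0.424 * 82.1
Step 3: Q = 7.8741 cm^3/s

7.8741


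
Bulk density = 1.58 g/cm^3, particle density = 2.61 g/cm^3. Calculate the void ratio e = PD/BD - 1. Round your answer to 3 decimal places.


Step 1: e = PD / BD - 1
Step 2: e = 2.61 / 1.58 - 1
Step 3: e = 1.6519 - 1
Step 4: e = 0.652

0.652


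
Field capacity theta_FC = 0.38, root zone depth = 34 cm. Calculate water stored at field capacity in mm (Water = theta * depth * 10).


Step 1: Water (mm) = theta_FC * depth (cm) * 10
Step 2: Water = 0.38 * 34 * 10
Step 3: Water = 129.2 mm

129.2


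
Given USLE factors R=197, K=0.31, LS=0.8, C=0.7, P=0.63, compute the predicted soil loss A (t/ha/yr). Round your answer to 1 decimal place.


Step 1: A = R * K * LS * C * P
Step 2: R * K = 197 * 0.31 = 61.07
Step 3: (R*K) * LS = 61.07 * 0.8 = 48.856
Step 4: * C * P = 48.856 * 0.7 * 0.63 = 21.5
Step 5: A = 21.5 t/(ha*yr)

21.5


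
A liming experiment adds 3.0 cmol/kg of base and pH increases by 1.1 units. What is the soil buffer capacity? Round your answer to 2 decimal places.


Step 1: BC = change in base / change in pH
Step 2: BC = 3.0 / 1.1
Step 3: BC = 2.73 cmol/(kg*pH unit)

2.73


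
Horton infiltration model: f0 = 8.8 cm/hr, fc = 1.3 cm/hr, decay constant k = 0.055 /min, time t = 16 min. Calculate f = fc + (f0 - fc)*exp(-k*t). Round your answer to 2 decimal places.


Step 1: f = fc + (f0 - fc) * exp(-k * t)
Step 2: exp(-0.055 * 16) = 0.414783
Step 3: f = 1.3 + (8.8 - 1.3) * 0.414783
Step 4: f = 1.3 + 7.5 * 0.414783
Step 5: f = 4.41 cm/hr

4.41


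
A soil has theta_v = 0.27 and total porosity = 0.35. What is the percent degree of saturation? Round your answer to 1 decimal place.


Step 1: S = 100 * theta_v / n
Step 2: S = 100 * 0.27 / 0.35
Step 3: S = 77.1%

77.1


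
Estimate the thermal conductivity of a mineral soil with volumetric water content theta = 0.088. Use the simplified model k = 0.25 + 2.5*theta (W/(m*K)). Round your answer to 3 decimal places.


Step 1: k = 0.25 + 2.5 * theta
Step 2: k = 0.25 + 2.5 * 0.088
Step 3: k = 0.25 + 0.22
Step 4: k = 0.47 W/(m*K)

0.47


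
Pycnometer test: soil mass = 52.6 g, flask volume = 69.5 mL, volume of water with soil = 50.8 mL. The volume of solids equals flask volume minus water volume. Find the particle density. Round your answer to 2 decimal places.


Step 1: Volume of solids = flask volume - water volume with soil
Step 2: V_solids = 69.5 - 50.8 = 18.7 mL
Step 3: Particle density = mass / V_solids = 52.6 / 18.7 = 2.81 g/cm^3

2.81


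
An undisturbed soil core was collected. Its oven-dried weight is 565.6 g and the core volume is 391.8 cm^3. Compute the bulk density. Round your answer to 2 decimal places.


Step 1: Identify the formula: BD = dry mass / volume
Step 2: Substitute values: BD = 565.6 / 391.8
Step 3: BD = 1.44 g/cm^3

1.44


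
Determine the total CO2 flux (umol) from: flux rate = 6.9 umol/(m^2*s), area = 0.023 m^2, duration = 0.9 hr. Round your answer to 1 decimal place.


Step 1: Convert time to seconds: 0.9 hr * 3600 = 3240.0 s
Step 2: Total = flux * area * time_s
Step 3: Total = 6.9 * 0.023 * 3240.0
Step 4: Total = 514.2 umol

514.2


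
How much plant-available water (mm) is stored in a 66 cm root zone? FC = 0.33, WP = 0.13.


Step 1: Available water = (FC - WP) * depth * 10
Step 2: AW = (0.33 - 0.13) * 66 * 10
Step 3: AW = 0.2 * 66 * 10
Step 4: AW = 132.0 mm

132.0


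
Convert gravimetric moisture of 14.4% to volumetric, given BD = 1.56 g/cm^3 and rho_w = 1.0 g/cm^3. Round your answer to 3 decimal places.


Step 1: theta = (w / 100) * BD / rho_w
Step 2: theta = (14.4 / 100) * 1.56 / 1.0
Step 3: theta = 0.144 * 1.56
Step 4: theta = 0.225

0.225


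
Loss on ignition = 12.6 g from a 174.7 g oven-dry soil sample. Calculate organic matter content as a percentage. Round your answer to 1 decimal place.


Step 1: OM% = 100 * LOI / sample mass
Step 2: OM = 100 * 12.6 / 174.7
Step 3: OM = 7.2%

7.2


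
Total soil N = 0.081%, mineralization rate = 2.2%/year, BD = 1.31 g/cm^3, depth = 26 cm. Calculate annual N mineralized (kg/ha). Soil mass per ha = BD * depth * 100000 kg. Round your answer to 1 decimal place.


Step 1: Soil mass per ha = BD * depth * 100000 = 1.31 * 26 * 100000 = 3406000 kg
Step 2: Total N pool = soil mass * N%/100 = 3406000 * 0.081/100 = 2758.86 kg/ha
Step 3: N mineralized = N pool * rate%/100 = 2758.86 * 2.2/100 = 60.7 kg/ha/yr

60.7


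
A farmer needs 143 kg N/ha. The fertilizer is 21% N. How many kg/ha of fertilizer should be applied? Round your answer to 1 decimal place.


Step 1: Fertilizer rate = target N / (N content / 100)
Step 2: Rate = 143 / (21 / 100)
Step 3: Rate = 143 / 0.21
Step 4: Rate = 681.0 kg/ha

681.0


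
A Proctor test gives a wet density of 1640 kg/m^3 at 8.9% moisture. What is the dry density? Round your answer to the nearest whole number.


Step 1: Dry density = wet density / (1 + w/100)
Step 2: Dry density = 1640 / (1 + 8.9/100)
Step 3: Dry density = 1640 / 1.089
Step 4: Dry density = 1506 kg/m^3

1506


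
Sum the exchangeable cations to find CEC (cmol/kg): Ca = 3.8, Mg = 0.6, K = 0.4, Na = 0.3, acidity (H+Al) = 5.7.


Step 1: CEC = Ca + Mg + K + Na + (H+Al)
Step 2: CEC = 3.8 + 0.6 + 0.4 + 0.3 + 5.7
Step 3: CEC = 10.8 cmol/kg

10.8


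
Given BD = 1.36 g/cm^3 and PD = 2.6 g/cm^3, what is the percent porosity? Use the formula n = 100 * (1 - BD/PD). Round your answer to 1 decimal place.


Step 1: Formula: n = 100 * (1 - BD / PD)
Step 2: n = 100 * (1 - 1.36 / 2.6)
Step 3: n = 100 * (1 - 0.52308)
Step 4: n = 47.7%

47.7


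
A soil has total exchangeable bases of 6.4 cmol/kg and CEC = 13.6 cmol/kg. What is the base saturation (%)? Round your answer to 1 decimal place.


Step 1: BS = 100 * (sum of bases) / CEC
Step 2: BS = 100 * 6.4 / 13.6
Step 3: BS = 47.1%

47.1


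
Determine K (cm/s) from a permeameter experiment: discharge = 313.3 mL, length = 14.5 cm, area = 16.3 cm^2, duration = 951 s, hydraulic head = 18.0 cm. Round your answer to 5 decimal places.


Step 1: K = Q * L / (A * t * h)
Step 2: Numerator = 313.3 * 14.5 = 4542.85
Step 3: Denominator = 16.3 * 951 * 18.0 = 279023.4
Step 4: K = 4542.85 / 279023.4 = 0.01628 cm/s

0.01628


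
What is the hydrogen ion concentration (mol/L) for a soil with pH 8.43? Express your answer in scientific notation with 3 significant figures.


Step 1: [H+] = 10^(-pH)
Step 2: [H+] = 10^(-8.43)
Step 3: [H+] = 3.72e-09 mol/L

3.72e-09


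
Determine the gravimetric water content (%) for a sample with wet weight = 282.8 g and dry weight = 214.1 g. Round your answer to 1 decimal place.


Step 1: Water mass = wet - dry = 282.8 - 214.1 = 68.7 g
Step 2: w = 100 * water mass / dry mass
Step 3: w = 100 * 68.7 / 214.1 = 32.1%

32.1


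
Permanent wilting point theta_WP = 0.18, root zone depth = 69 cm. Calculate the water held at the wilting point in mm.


Step 1: Water (mm) = theta_WP * depth * 10
Step 2: Water = 0.18 * 69 * 10
Step 3: Water = 124.2 mm

124.2


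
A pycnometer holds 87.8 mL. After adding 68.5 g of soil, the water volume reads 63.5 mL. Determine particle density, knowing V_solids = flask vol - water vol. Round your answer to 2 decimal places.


Step 1: Volume of solids = flask volume - water volume with soil
Step 2: V_solids = 87.8 - 63.5 = 24.3 mL
Step 3: Particle density = mass / V_solids = 68.5 / 24.3 = 2.82 g/cm^3

2.82


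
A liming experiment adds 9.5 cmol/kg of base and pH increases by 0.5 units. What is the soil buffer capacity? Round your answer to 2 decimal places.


Step 1: BC = change in base / change in pH
Step 2: BC = 9.5 / 0.5
Step 3: BC = 19.0 cmol/(kg*pH unit)

19.0


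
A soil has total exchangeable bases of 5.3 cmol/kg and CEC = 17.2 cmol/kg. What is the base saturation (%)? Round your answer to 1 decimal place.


Step 1: BS = 100 * (sum of bases) / CEC
Step 2: BS = 100 * 5.3 / 17.2
Step 3: BS = 30.8%

30.8


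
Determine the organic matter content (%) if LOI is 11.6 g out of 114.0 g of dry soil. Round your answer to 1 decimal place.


Step 1: OM% = 100 * LOI / sample mass
Step 2: OM = 100 * 11.6 / 114.0
Step 3: OM = 10.2%

10.2


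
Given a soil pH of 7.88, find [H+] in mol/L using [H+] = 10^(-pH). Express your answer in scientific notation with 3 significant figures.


Step 1: [H+] = 10^(-pH)
Step 2: [H+] = 10^(-7.88)
Step 3: [H+] = 1.32e-08 mol/L

1.32e-08


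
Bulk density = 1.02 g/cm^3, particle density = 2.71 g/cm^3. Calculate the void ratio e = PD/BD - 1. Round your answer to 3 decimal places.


Step 1: e = PD / BD - 1
Step 2: e = 2.71 / 1.02 - 1
Step 3: e = 2.65686 - 1
Step 4: e = 1.657

1.657


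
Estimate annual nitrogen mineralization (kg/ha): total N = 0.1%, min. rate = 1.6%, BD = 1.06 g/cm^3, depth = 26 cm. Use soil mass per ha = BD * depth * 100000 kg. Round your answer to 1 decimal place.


Step 1: Soil mass per ha = BD * depth * 100000 = 1.06 * 26 * 100000 = 2756000 kg
Step 2: Total N pool = soil mass * N%/100 = 2756000 * 0.1/100 = 2756.0 kg/ha
Step 3: N mineralized = N pool * rate%/100 = 2756.0 * 1.6/100 = 44.1 kg/ha/yr

44.1


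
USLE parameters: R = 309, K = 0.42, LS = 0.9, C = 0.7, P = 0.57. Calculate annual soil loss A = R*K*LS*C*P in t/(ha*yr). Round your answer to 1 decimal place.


Step 1: A = R * K * LS * C * P
Step 2: R * K = 309 * 0.42 = 129.78
Step 3: (R*K) * LS = 129.78 * 0.9 = 116.802
Step 4: * C * P = 116.802 * 0.7 * 0.57 = 46.6
Step 5: A = 46.6 t/(ha*yr)

46.6


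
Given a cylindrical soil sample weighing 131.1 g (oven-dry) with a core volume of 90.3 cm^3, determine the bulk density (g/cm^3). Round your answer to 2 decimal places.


Step 1: Identify the formula: BD = dry mass / volume
Step 2: Substitute values: BD = 131.1 / 90.3
Step 3: BD = 1.45 g/cm^3

1.45


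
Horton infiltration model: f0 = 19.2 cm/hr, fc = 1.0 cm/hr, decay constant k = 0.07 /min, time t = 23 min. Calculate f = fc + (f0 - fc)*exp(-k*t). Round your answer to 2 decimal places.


Step 1: f = fc + (f0 - fc) * exp(-k * t)
Step 2: exp(-0.07 * 23) = 0.199888
Step 3: f = 1.0 + (19.2 - 1.0) * 0.199888
Step 4: f = 1.0 + 18.2 * 0.199888
Step 5: f = 4.64 cm/hr

4.64


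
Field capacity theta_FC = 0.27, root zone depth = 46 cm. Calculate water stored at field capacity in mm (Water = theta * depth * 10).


Step 1: Water (mm) = theta_FC * depth (cm) * 10
Step 2: Water = 0.27 * 46 * 10
Step 3: Water = 124.2 mm

124.2


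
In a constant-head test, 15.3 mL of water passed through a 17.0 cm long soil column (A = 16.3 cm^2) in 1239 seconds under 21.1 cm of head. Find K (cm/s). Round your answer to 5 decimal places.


Step 1: K = Q * L / (A * t * h)
Step 2: Numerator = 15.3 * 17.0 = 260.1
Step 3: Denominator = 16.3 * 1239 * 21.1 = 426129.27
Step 4: K = 260.1 / 426129.27 = 0.00061 cm/s

0.00061


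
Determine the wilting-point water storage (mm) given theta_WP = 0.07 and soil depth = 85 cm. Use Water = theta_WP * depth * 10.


Step 1: Water (mm) = theta_WP * depth * 10
Step 2: Water = 0.07 * 85 * 10
Step 3: Water = 59.5 mm

59.5


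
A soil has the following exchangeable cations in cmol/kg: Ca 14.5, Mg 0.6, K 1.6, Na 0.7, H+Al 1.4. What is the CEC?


Step 1: CEC = Ca + Mg + K + Na + (H+Al)
Step 2: CEC = 14.5 + 0.6 + 1.6 + 0.7 + 1.4
Step 3: CEC = 18.8 cmol/kg

18.8


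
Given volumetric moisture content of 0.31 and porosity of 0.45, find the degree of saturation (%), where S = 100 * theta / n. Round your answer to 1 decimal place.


Step 1: S = 100 * theta_v / n
Step 2: S = 100 * 0.31 / 0.45
Step 3: S = 68.9%

68.9


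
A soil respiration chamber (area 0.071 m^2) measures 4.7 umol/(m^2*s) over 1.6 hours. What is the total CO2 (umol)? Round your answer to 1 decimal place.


Step 1: Convert time to seconds: 1.6 hr * 3600 = 5760.0 s
Step 2: Total = flux * area * time_s
Step 3: Total = 4.7 * 0.071 * 5760.0
Step 4: Total = 1922.1 umol

1922.1


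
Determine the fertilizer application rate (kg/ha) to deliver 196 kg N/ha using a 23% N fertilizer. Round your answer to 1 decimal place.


Step 1: Fertilizer rate = target N / (N content / 100)
Step 2: Rate = 196 / (23 / 100)
Step 3: Rate = 196 / 0.23
Step 4: Rate = 852.2 kg/ha

852.2


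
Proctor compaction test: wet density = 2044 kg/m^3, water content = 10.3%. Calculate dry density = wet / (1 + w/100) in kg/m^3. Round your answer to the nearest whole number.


Step 1: Dry density = wet density / (1 + w/100)
Step 2: Dry density = 2044 / (1 + 10.3/100)
Step 3: Dry density = 2044 / 1.103
Step 4: Dry density = 1853 kg/m^3

1853


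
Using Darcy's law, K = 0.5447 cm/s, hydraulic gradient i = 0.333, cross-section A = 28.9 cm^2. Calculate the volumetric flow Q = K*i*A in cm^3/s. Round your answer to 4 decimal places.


Step 1: Apply Darcy's law: Q = K * i * A
Step 2: Q = 0.5447 * 0.333 * 28.9
Step 3: Q = 5.242 cm^3/s

5.242


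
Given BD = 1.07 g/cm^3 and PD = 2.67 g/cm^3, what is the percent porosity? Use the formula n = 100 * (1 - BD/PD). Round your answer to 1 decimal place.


Step 1: Formula: n = 100 * (1 - BD / PD)
Step 2: n = 100 * (1 - 1.07 / 2.67)
Step 3: n = 100 * (1 - 0.40075)
Step 4: n = 59.9%

59.9


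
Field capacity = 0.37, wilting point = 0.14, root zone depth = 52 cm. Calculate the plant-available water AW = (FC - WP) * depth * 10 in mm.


Step 1: Available water = (FC - WP) * depth * 10
Step 2: AW = (0.37 - 0.14) * 52 * 10
Step 3: AW = 0.23 * 52 * 10
Step 4: AW = 119.6 mm

119.6


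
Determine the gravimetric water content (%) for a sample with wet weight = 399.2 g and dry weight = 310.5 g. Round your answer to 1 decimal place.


Step 1: Water mass = wet - dry = 399.2 - 310.5 = 88.7 g
Step 2: w = 100 * water mass / dry mass
Step 3: w = 100 * 88.7 / 310.5 = 28.6%

28.6


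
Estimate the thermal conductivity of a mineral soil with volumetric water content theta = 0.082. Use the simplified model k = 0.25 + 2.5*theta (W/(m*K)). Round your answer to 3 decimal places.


Step 1: k = 0.25 + 2.5 * theta
Step 2: k = 0.25 + 2.5 * 0.082
Step 3: k = 0.25 + 0.205
Step 4: k = 0.455 W/(m*K)

0.455


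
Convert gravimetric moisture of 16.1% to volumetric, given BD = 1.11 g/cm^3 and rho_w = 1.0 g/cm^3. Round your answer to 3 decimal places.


Step 1: theta = (w / 100) * BD / rho_w
Step 2: theta = (16.1 / 100) * 1.11 / 1.0
Step 3: theta = 0.161 * 1.11
Step 4: theta = 0.179

0.179


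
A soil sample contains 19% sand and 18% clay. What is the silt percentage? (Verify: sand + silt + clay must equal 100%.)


Step 1: sand + silt + clay = 100%
Step 2: silt = 100 - sand - clay
Step 3: silt = 100 - 19 - 18
Step 4: silt = 63%

63


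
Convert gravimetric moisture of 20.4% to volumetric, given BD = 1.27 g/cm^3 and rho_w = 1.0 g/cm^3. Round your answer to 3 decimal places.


Step 1: theta = (w / 100) * BD / rho_w
Step 2: theta = (20.4 / 100) * 1.27 / 1.0
Step 3: theta = 0.204 * 1.27
Step 4: theta = 0.259

0.259


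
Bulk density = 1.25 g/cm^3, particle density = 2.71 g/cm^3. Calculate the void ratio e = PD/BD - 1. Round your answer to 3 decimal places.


Step 1: e = PD / BD - 1
Step 2: e = 2.71 / 1.25 - 1
Step 3: e = 2.168 - 1
Step 4: e = 1.168

1.168


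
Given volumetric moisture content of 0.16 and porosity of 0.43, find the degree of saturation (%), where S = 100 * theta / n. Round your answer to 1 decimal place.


Step 1: S = 100 * theta_v / n
Step 2: S = 100 * 0.16 / 0.43
Step 3: S = 37.2%

37.2


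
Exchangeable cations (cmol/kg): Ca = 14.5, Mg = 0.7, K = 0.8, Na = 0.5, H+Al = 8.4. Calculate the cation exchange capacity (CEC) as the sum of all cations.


Step 1: CEC = Ca + Mg + K + Na + (H+Al)
Step 2: CEC = 14.5 + 0.7 + 0.8 + 0.5 + 8.4
Step 3: CEC = 24.9 cmol/kg

24.9


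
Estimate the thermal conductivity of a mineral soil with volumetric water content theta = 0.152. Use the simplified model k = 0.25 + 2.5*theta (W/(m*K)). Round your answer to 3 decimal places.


Step 1: k = 0.25 + 2.5 * theta
Step 2: k = 0.25 + 2.5 * 0.152
Step 3: k = 0.25 + 0.38
Step 4: k = 0.63 W/(m*K)

0.63


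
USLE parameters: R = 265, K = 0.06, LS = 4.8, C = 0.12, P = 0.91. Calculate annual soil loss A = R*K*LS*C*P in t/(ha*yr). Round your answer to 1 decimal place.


Step 1: A = R * K * LS * C * P
Step 2: R * K = 265 * 0.06 = 15.9
Step 3: (R*K) * LS = 15.9 * 4.8 = 76.32
Step 4: * C * P = 76.32 * 0.12 * 0.91 = 8.3
Step 5: A = 8.3 t/(ha*yr)

8.3


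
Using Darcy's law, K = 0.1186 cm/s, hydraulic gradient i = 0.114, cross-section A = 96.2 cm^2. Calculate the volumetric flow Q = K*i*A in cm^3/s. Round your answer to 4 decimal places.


Step 1: Apply Darcy's law: Q = K * i * A
Step 2: Q = 0.1186 * 0.114 * 96.2
Step 3: Q = 1.3007 cm^3/s

1.3007


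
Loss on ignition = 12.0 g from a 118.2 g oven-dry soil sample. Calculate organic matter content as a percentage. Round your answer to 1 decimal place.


Step 1: OM% = 100 * LOI / sample mass
Step 2: OM = 100 * 12.0 / 118.2
Step 3: OM = 10.2%

10.2


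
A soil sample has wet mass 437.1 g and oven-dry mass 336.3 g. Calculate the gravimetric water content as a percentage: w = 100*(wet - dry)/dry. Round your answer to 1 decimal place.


Step 1: Water mass = wet - dry = 437.1 - 336.3 = 100.8 g
Step 2: w = 100 * water mass / dry mass
Step 3: w = 100 * 100.8 / 336.3 = 30.0%

30.0


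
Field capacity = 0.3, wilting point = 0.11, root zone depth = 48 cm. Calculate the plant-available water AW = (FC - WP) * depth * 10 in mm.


Step 1: Available water = (FC - WP) * depth * 10
Step 2: AW = (0.3 - 0.11) * 48 * 10
Step 3: AW = 0.19 * 48 * 10
Step 4: AW = 91.2 mm

91.2


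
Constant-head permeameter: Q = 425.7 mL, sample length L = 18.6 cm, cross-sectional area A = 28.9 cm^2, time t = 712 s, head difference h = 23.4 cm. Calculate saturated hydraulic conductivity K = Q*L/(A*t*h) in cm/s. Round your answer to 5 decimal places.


Step 1: K = Q * L / (A * t * h)
Step 2: Numerator = 425.7 * 18.6 = 7918.02
Step 3: Denominator = 28.9 * 712 * 23.4 = 481497.12
Step 4: K = 7918.02 / 481497.12 = 0.01644 cm/s

0.01644


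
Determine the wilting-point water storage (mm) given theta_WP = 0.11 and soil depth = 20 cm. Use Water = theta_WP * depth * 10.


Step 1: Water (mm) = theta_WP * depth * 10
Step 2: Water = 0.11 * 20 * 10
Step 3: Water = 22.0 mm

22.0


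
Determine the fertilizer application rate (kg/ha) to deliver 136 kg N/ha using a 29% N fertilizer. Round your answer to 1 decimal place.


Step 1: Fertilizer rate = target N / (N content / 100)
Step 2: Rate = 136 / (29 / 100)
Step 3: Rate = 136 / 0.29
Step 4: Rate = 469.0 kg/ha

469.0


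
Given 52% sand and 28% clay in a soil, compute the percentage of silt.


Step 1: sand + silt + clay = 100%
Step 2: silt = 100 - sand - clay
Step 3: silt = 100 - 52 - 28
Step 4: silt = 20%

20


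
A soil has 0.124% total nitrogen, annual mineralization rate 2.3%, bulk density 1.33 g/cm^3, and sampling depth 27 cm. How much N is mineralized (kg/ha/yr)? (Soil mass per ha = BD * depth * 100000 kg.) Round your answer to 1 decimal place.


Step 1: Soil mass per ha = BD * depth * 100000 = 1.33 * 27 * 100000 = 3591000 kg
Step 2: Total N pool = soil mass * N%/100 = 3591000 * 0.124/100 = 4452.84 kg/ha
Step 3: N mineralized = N pool * rate%/100 = 4452.84 * 2.3/100 = 102.4 kg/ha/yr

102.4


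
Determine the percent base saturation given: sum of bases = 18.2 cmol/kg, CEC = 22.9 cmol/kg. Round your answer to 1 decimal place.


Step 1: BS = 100 * (sum of bases) / CEC
Step 2: BS = 100 * 18.2 / 22.9
Step 3: BS = 79.5%

79.5


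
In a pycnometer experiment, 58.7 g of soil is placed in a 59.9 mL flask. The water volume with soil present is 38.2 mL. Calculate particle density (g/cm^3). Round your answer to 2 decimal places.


Step 1: Volume of solids = flask volume - water volume with soil
Step 2: V_solids = 59.9 - 38.2 = 21.7 mL
Step 3: Particle density = mass / V_solids = 58.7 / 21.7 = 2.71 g/cm^3

2.71


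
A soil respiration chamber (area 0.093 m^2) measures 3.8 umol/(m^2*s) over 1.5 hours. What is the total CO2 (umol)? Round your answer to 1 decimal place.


Step 1: Convert time to seconds: 1.5 hr * 3600 = 5400.0 s
Step 2: Total = flux * area * time_s
Step 3: Total = 3.8 * 0.093 * 5400.0
Step 4: Total = 1908.4 umol

1908.4


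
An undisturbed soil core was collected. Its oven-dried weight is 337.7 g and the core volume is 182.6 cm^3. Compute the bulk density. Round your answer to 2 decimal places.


Step 1: Identify the formula: BD = dry mass / volume
Step 2: Substitute values: BD = 337.7 / 182.6
Step 3: BD = 1.85 g/cm^3

1.85


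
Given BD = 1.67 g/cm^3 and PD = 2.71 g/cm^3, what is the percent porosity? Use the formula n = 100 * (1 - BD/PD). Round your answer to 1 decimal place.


Step 1: Formula: n = 100 * (1 - BD / PD)
Step 2: n = 100 * (1 - 1.67 / 2.71)
Step 3: n = 100 * (1 - 0.61624)
Step 4: n = 38.4%

38.4


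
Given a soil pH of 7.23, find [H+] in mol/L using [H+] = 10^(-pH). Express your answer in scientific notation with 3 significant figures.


Step 1: [H+] = 10^(-pH)
Step 2: [H+] = 10^(-7.23)
Step 3: [H+] = 5.89e-08 mol/L

5.89e-08


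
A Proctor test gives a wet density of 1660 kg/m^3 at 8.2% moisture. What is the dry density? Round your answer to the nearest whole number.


Step 1: Dry density = wet density / (1 + w/100)
Step 2: Dry density = 1660 / (1 + 8.2/100)
Step 3: Dry density = 1660 / 1.082
Step 4: Dry density = 1534 kg/m^3

1534


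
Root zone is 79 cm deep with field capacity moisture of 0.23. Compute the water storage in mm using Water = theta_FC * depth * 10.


Step 1: Water (mm) = theta_FC * depth (cm) * 10
Step 2: Water = 0.23 * 79 * 10
Step 3: Water = 181.7 mm

181.7


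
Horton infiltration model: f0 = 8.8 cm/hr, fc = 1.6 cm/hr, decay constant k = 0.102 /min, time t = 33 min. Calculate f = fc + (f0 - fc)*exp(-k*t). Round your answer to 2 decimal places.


Step 1: f = fc + (f0 - fc) * exp(-k * t)
Step 2: exp(-0.102 * 33) = 0.034527
Step 3: f = 1.6 + (8.8 - 1.6) * 0.034527
Step 4: f = 1.6 + 7.2 * 0.034527
Step 5: f = 1.85 cm/hr

1.85


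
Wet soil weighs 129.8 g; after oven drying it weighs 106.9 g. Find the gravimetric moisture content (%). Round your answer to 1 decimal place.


Step 1: Water mass = wet - dry = 129.8 - 106.9 = 22.9 g
Step 2: w = 100 * water mass / dry mass
Step 3: w = 100 * 22.9 / 106.9 = 21.4%

21.4


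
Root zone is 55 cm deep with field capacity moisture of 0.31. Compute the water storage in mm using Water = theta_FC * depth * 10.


Step 1: Water (mm) = theta_FC * depth (cm) * 10
Step 2: Water = 0.31 * 55 * 10
Step 3: Water = 170.5 mm

170.5


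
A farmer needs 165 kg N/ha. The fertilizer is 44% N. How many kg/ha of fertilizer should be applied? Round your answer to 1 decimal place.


Step 1: Fertilizer rate = target N / (N content / 100)
Step 2: Rate = 165 / (44 / 100)
Step 3: Rate = 165 / 0.44
Step 4: Rate = 375.0 kg/ha

375.0


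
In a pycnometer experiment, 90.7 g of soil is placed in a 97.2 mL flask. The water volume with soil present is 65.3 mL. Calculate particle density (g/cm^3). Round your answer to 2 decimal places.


Step 1: Volume of solids = flask volume - water volume with soil
Step 2: V_solids = 97.2 - 65.3 = 31.9 mL
Step 3: Particle density = mass / V_solids = 90.7 / 31.9 = 2.84 g/cm^3

2.84


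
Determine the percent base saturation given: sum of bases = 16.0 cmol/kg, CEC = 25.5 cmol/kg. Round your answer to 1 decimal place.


Step 1: BS = 100 * (sum of bases) / CEC
Step 2: BS = 100 * 16.0 / 25.5
Step 3: BS = 62.7%

62.7


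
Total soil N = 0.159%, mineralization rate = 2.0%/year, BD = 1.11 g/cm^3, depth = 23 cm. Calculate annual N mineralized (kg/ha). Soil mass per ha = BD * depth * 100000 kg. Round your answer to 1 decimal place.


Step 1: Soil mass per ha = BD * depth * 100000 = 1.11 * 23 * 100000 = 2553000 kg
Step 2: Total N pool = soil mass * N%/100 = 2553000 * 0.159/100 = 4059.27 kg/ha
Step 3: N mineralized = N pool * rate%/100 = 4059.27 * 2.0/100 = 81.2 kg/ha/yr

81.2


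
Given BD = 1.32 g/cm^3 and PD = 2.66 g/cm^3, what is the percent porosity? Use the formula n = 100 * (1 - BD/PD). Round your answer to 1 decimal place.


Step 1: Formula: n = 100 * (1 - BD / PD)
Step 2: n = 100 * (1 - 1.32 / 2.66)
Step 3: n = 100 * (1 - 0.49624)
Step 4: n = 50.4%

50.4


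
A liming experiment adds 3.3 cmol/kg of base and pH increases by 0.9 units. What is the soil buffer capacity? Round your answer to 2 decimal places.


Step 1: BC = change in base / change in pH
Step 2: BC = 3.3 / 0.9
Step 3: BC = 3.67 cmol/(kg*pH unit)

3.67


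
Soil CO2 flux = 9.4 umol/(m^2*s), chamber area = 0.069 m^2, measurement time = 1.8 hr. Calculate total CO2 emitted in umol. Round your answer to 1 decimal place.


Step 1: Convert time to seconds: 1.8 hr * 3600 = 6480.0 s
Step 2: Total = flux * area * time_s
Step 3: Total = 9.4 * 0.069 * 6480.0
Step 4: Total = 4202.9 umol

4202.9


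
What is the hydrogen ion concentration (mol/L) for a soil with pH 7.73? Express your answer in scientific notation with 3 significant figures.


Step 1: [H+] = 10^(-pH)
Step 2: [H+] = 10^(-7.73)
Step 3: [H+] = 1.86e-08 mol/L

1.86e-08


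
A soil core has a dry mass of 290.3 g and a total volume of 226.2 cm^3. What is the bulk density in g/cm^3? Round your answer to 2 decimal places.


Step 1: Identify the formula: BD = dry mass / volume
Step 2: Substitute values: BD = 290.3 / 226.2
Step 3: BD = 1.28 g/cm^3

1.28


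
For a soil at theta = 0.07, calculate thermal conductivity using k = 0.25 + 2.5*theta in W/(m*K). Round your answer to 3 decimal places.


Step 1: k = 0.25 + 2.5 * theta
Step 2: k = 0.25 + 2.5 * 0.07
Step 3: k = 0.25 + 0.175
Step 4: k = 0.425 W/(m*K)

0.425


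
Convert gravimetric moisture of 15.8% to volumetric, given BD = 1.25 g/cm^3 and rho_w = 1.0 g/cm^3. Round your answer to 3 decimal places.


Step 1: theta = (w / 100) * BD / rho_w
Step 2: theta = (15.8 / 100) * 1.25 / 1.0
Step 3: theta = 0.158 * 1.25
Step 4: theta = 0.198

0.198


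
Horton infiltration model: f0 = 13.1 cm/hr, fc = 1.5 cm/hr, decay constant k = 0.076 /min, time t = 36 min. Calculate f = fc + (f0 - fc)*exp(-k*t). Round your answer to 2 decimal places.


Step 1: f = fc + (f0 - fc) * exp(-k * t)
Step 2: exp(-0.076 * 36) = 0.064829
Step 3: f = 1.5 + (13.1 - 1.5) * 0.064829
Step 4: f = 1.5 + 11.6 * 0.064829
Step 5: f = 2.25 cm/hr

2.25


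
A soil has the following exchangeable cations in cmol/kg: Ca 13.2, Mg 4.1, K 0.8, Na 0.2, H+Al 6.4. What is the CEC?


Step 1: CEC = Ca + Mg + K + Na + (H+Al)
Step 2: CEC = 13.2 + 4.1 + 0.8 + 0.2 + 6.4
Step 3: CEC = 24.7 cmol/kg

24.7


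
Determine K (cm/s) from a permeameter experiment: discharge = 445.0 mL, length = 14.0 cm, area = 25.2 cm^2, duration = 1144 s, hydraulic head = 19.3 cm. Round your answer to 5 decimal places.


Step 1: K = Q * L / (A * t * h)
Step 2: Numerator = 445.0 * 14.0 = 6230.0
Step 3: Denominator = 25.2 * 1144 * 19.3 = 556395.84
Step 4: K = 6230.0 / 556395.84 = 0.0112 cm/s

0.0112
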